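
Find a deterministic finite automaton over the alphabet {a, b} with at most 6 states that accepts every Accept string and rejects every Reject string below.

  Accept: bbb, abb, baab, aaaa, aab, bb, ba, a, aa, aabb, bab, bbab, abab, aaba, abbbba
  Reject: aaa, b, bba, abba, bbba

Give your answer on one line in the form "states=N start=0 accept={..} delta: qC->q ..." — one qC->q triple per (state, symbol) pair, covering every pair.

states=6 start=0 accept={0,1,3,4,5} delta: 0a->1 0b->2 1a->3 1b->2 2a->3 2b->4 3a->2 3b->5 4a->2 4b->3 5a->0 5b->0

Grow the machine one transition at a time. Run the examples from 0; the earliest place one falls off (shortest prefix, ties alphabetical) gets sent to the lowest-numbered state that keeps every Accept/Reject pair distinguishable — a pair clashes when both reach the same state with identical unread suffix — and to a fresh state only if none does.
a: 0a undefined. 0a->0: no, aaaa/aaa meet in 0. Open state 1: 0a->1.
b: 0b undefined. 0b->0: no, bbb/b meet in 0. 0b->1: no, a/b meet in 1. Open state 2: 0b->2.
aa: 1a undefined. 1a->0: no, aab/b meet in 2. 1a->1: no, aaaa/aaa meet in 1. 1a->2: no, ba/aaa meet in 2 with "a" left. Open state 3: 1a->3.
ab: 1b undefined. 1b->0: no, abb/b meet in 2. 1b->1: no, aa/abba meet in 3. 1b->2: ok.
ba: 2a undefined. 2a->0: no, baab/b meet in 2. 2a->1: no, bab/b meet in 2. 2a->2: no, ba/b meet in 2. 2a->3: ok.
bb: 2b undefined. 2b->0: no, bbb/b meet in 2. 2b->1: no, bbb/b meet in 2. 2b->2: no, bbb/b meet in 2. 2b->3: no, aaba/bbba meet in 3 with "ba" left. Open state 4: 2b->4.
aaa: 3a undefined. 3a->0: no, baab/b meet in 2. 3a->1: no, baab/b meet in 2. 3a->2: ok.
aab: 3b undefined. 3b->0: no, aabb/aaa meet in 2. 3b->1: no, aabb/aaa meet in 2. 3b->2: no, aab/aaa meet in 2. 3b->3: no, aaba/aaa meet in 2. 3b->4: no, aaba/bba meet in 4 with "a" left. Open state 5: 3b->5.
bba: 4a undefined. 4a->0: no, bbab/aaa meet in 2. 4a->1: no, a/bba meet in 1. 4a->2: ok.
bbb: 4b undefined. 4b->0: no, a/bbba meet in 1. 4b->1: no, aaaa/bbba meet in 3. 4b->2: no, bbb/aaa meet in 2. 4b->3: ok.
aaba: 5a undefined. 5a->0: ok.
aabb: 5b undefined. 5b->0: ok.
All examples now run through 6 states with every (state, symbol) defined. Accept strings end in {0,1,3,4,5}, Reject strings end in {2}; accept={0,1,3,4,5}.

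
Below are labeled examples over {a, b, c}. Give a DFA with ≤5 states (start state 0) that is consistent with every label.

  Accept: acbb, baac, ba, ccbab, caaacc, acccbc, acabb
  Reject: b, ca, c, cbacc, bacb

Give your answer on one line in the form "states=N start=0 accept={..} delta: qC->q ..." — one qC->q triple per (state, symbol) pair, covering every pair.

states=4 start=0 accept={3} delta: 0a->0 0b->1 0c->2 1a->3 1b->3 1c->3 2a->0 2b->1 2c->3 3a->1 3b->3 3c->0

Grow the machine one transition at a time. Run the examples from 0; the earliest place one falls off (shortest prefix, ties alphabetical) gets sent to the lowest-numbered state that keeps every Accept/Reject pair distinguishable — a pair clashes when both reach the same state with identical unread suffix — and to a fresh state only if none does.
a: 0a undefined. 0a->0: ok.
b: 0b undefined. 0b->0: no, baac/c meet in 0 with "c" left. Open state 1: 0b->1.
c: 0c undefined. 0c->0: no, caaacc/ca meet in 0. 0c->1: no, ba/ca meet in 1 with "a" left. Open state 2: 0c->2.
ba: 1a undefined. 1a->0: no, baac/c meet in 2. 1a->1: no, ba/b meet in 1. 1a->2: no, ba/c meet in 2. Open state 3: 1a->3.
ca: 2a undefined. 2a->0: ok.
cb: 2b undefined. 2b->0: no, acbb/b meet in 1. 2b->1: ok.
cc: 2c undefined. 2c->0: no, caaacc/ca meet in 0. 2c->1: no, caaacc/b meet in 1. 2c->2: no, caaacc/c meet in 2. 2c->3: ok.
baa: 3a undefined. 3a->0: no, baac/c meet in 2. 3a->1: ok.
bac: 3c undefined. 3c->0: ok.
ccb: 3b undefined. 3b->0: no, ccbab/b meet in 1. 3b->1: no, ccbab/b meet in 1. 3b->2: no, ccbab/b meet in 1. 3b->3: ok.
acbb: 1b undefined. 1b->0: no, acbb/ca meet in 0. 1b->1: no, acbb/b meet in 1. 1b->2: no, acbb/c meet in 2. 1b->3: ok.
baac: 1c undefined. 1c->0: no, baac/ca meet in 0. 1c->1: no, baac/b meet in 1. 1c->2: no, baac/c meet in 2. 1c->3: ok.
All examples now run through 4 states with every (state, symbol) defined. Accept strings end in {3}, Reject strings end in {0,1,2}; accept={3}.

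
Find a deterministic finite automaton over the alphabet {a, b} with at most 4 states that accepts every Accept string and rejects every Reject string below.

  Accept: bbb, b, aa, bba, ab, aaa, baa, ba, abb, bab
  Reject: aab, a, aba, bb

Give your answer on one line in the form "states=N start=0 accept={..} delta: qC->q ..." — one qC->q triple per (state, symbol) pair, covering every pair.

states=4 start=0 accept={0,2,3} delta: 0a->1 0b->2 1a->2 1b->0 2a->3 2b->1 3a->0 3b->0

Fold the examples into a partial DFA from state 0: repeatedly fix the first undefined (state, symbol) met by the shortest-then-alphabetical prefix, trying targets in increasing order and rejecting any under which an Accept and a Reject string meet in one state with the same remainder; add a state when all current targets are rejected. Accepting states are where Accept strings end.
a: 0a undefined. 0a->0: no, b/aab meet in 0 with "b" left. Open state 1: 0a->1.
b: 0b undefined. 0b->0: no, bbb/bb meet in 0. 0b->1: no, b/a meet in 1. Open state 2: 0b->2.
aa: 1a undefined. 1a->0: no, b/aab meet in 2. 1a->1: no, aa/a meet in 1. 1a->2: ok.
ab: 1b undefined. 1b->0: ok.
ba: 2a undefined. 2a->0: no, baa/a meet in 1. 2a->1: no, aaa/a meet in 1. 2a->2: no, bab/aab meet in 2 with "b" left. Open state 3: 2a->3.
bb: 2b undefined. 2b->0: no, bba/a meet in 1. 2b->1: ok.
baa: 3a undefined. 3a->0: ok.
bab: 3b undefined. 3b->0: ok.
All examples now run through 4 states with every (state, symbol) defined. Accept strings end in {0,2,3}, Reject strings end in {1}; accept={0,2,3}.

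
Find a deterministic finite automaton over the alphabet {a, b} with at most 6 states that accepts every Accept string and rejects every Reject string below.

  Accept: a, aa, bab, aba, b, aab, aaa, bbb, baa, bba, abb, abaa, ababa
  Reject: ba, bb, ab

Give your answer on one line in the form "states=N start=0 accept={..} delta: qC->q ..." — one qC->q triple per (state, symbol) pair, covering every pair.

State merging on the prefix tree: take the shortest (then alphabetical) example prefix whose next move is undefined and point that move at state 0, else 1, else 2, ...; a target is out if some Accept/Reject pair would then sit in one state with the same input left (inseparable). If every existing state is out, open a new one.
a: 0a undefined. 0a->0: no, aba/ba meet in 0 with "ba" left. Open state 1: 0a->1.
b: 0b undefined. 0b->0: no, a/ba meet in 1. 0b->1: no, aa/ba meet in 1 with "a" left. Open state 2: 0b->2.
aa: 1a undefined. 1a->0: ok.
ab: 1b undefined. 1b->0: no, aa/ab meet in 0. 1b->1: no, a/ab meet in 1. 1b->2: no, aba/ba meet in 2 with "a" left. Open state 3: 1b->3.
ba: 2a undefined. 2a->0: no, aa/ba meet in 0. 2a->1: no, a/ba meet in 1. 2a->2: no, bab/bb meet in 2 with "b" left. 2a->3: ok.
bb: 2b undefined. 2b->0: no, aa/bb meet in 0. 2b->1: no, a/bb meet in 1. 2b->2: no, b/bb meet in 2. 2b->3: ok.
aba: 3a undefined. 3a->0: no, ababa/ba meet in 3. 3a->1: ok.
abb: 3b undefined. 3b->0: ok.
All examples now run through 4 states with every (state, symbol) defined. Accept strings end in {0,1,2}, Reject strings end in {3}; accept={0,1,2}.

states=4 start=0 accept={0,1,2} delta: 0a->1 0b->2 1a->0 1b->3 2a->3 2b->3 3a->1 3b->0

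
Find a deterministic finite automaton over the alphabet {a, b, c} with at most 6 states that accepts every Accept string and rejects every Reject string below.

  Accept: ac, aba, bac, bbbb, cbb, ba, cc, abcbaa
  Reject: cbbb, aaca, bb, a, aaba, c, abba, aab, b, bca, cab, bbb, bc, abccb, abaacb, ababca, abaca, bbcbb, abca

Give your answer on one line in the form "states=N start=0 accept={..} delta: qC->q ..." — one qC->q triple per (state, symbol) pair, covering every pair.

State merging on the prefix tree: take the shortest (then alphabetical) example prefix whose next move is undefined and point that move at state 0, else 1, else 2, ...; a target is out if some Accept/Reject pair would then sit in one state with the same input left (inseparable). If every existing state is out, open a new one.
a: 0a undefined. 0a->0: no, ac/c meet in 0 with "c" left. Open state 1: 0a->1.
b: 0b undefined. 0b->0: no, bbbb/bb meet in 0. 0b->1: no, ac/bc meet in 1 with "c" left. Open state 2: 0b->2.
c: 0c undefined. 0c->0: no, cbb/bb meet in 2 with "b" left. 0c->1: ok.
aa: 1a undefined. 1a->0: no, ba/aaba meet in 2 with "a" left. 1a->1: no, aba/aaba meet in 1 with "ba" left. 1a->2: ok.
ab: 1b undefined. 1b->0: no, aba/a meet in 1. 1b->1: no, aba/abba meet in 2. 1b->2: no, cbb/bb meet in 2 with "b" left. Open state 3: 1b->3.
ac: 1c undefined. 1c->0: ok.
ba: 2a undefined. 2a->0: no, bac/a meet in 1. 2a->1: no, ba/a meet in 1. 2a->2: no, bac/bc meet in 2 with "c" left. 2a->3: ok.
bb: 2b undefined. 2b->0: no, ac/bb meet in 0. 2b->1: no, ba/bbb meet in 3. 2b->2: no, bbbb/bb meet in 2. 2b->3: no, aba/aaba meet in 3 with "a" left. Open state 4: 2b->4.
bc: 2c undefined. 2c->0: no, ac/bc meet in 0. 2c->1: ok.
aba: 3a undefined. 3a->0: ok.
abb: 3b undefined. 3b->0: ok.
abc: 3c undefined. 3c->0: no, ba/abccb meet in 3. 3c->1: no, bac/a meet in 1. 3c->2: no, bac/cbbb meet in 2. 3c->3: no, ac/abccb meet in 0. 3c->4: no, bac/bb meet in 4. Open state 5: 3c->5.
bbb: 4b undefined. 4b->0: no, ac/bbb meet in 0. 4b->1: ok.
bbc: 4c undefined. 4c->0: ok.
aaba: 4a undefined. 4a->0: no, ac/aaba meet in 0. 4a->1: ok.
abca: 5a undefined. 5a->0: no, ac/abca meet in 0. 5a->1: ok.
abcb: 5b undefined. 5b->0: no, abcbaa/cbbb meet in 2. 5b->1: ok.
abcc: 5c undefined. 5c->0: ok.
All examples now run through 6 states with every (state, symbol) defined. Accept strings end in {0,3,5}, Reject strings end in {1,2,4}; accept={0,3,5}.

states=6 start=0 accept={0,3,5} delta: 0a->1 0b->2 0c->1 1a->2 1b->3 1c->0 2a->3 2b->4 2c->1 3a->0 3b->0 3c->5 4a->1 4b->1 4c->0 5a->1 5b->1 5c->0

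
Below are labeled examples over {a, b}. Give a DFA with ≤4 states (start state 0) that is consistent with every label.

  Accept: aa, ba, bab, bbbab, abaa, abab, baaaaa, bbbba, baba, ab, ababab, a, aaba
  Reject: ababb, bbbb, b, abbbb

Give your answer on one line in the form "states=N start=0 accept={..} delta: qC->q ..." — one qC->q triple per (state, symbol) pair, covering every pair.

states=3 start=0 accept={1,2} delta: 0a->1 0b->0 1a->1 1b->2 2a->1 2b->0

Fold the examples into a partial DFA from state 0: repeatedly fix the first undefined (state, symbol) met by the shortest-then-alphabetical prefix, trying targets in increasing order and rejecting any under which an Accept and a Reject string meet in one state with the same remainder; add a state when all current targets are rejected. Accepting states are where Accept strings end.
a: 0a undefined. 0a->0: no, ab/b meet in 0 with "b" left. Open state 1: 0a->1.
b: 0b undefined. 0b->0: ok.
aa: 1a undefined. 1a->0: no, aa/bbbb meet in 0. 1a->1: ok.
ab: 1b undefined. 1b->0: no, bab/ababb meet in 0. 1b->1: no, aa/ababb meet in 1. Open state 2: 1b->2.
aba: 2a undefined. 2a->0: no, abab/ababb meet in 0. 2a->1: ok.
abb: 2b undefined. 2b->0: ok.
All examples now run through 3 states with every (state, symbol) defined. Accept strings end in {1,2}, Reject strings end in {0}; accept={1,2}.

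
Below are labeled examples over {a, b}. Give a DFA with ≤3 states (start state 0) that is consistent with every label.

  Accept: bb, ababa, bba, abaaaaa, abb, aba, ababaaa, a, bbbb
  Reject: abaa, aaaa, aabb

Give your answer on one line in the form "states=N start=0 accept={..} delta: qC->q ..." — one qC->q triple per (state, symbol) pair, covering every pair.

states=3 start=0 accept={0,1} delta: 0a->1 0b->0 1a->2 1b->0 2a->1 2b->2

State merging on the prefix tree: take the shortest (then alphabetical) example prefix whose next move is undefined and point that move at state 0, else 1, else 2, ...; a target is out if some Accept/Reject pair would then sit in one state with the same input left (inseparable). If every existing state is out, open a new one.
a: 0a undefined. 0a->0: no, bb/aabb meet in 0 with "bb" left. Open state 1: 0a->1.
b: 0b undefined. 0b->0: ok.
aa: 1a undefined. 1a->0: no, bb/aaaa meet in 0. 1a->1: no, bba/aaaa meet in 1. Open state 2: 1a->2.
ab: 1b undefined. 1b->0: ok.
aaa: 2a undefined. 2a->0: no, ababa/aaaa meet in 1. 2a->1: ok.
aab: 2b undefined. 2b->0: no, bb/aabb meet in 0. 2b->1: no, bb/aabb meet in 0. 2b->2: ok.
All examples now run through 3 states with every (state, symbol) defined. Accept strings end in {0,1}, Reject strings end in {2}; accept={0,1}.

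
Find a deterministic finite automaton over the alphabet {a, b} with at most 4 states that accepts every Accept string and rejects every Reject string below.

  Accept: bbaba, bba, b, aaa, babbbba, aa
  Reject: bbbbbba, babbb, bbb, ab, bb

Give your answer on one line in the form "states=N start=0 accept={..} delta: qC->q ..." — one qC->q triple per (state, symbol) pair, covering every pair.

Fold the examples into a partial DFA from state 0: repeatedly fix the first undefined (state, symbol) met by the shortest-then-alphabetical prefix, trying targets in increasing order and rejecting any under which an Accept and a Reject string meet in one state with the same remainder; add a state when all current targets are rejected. Accepting states are where Accept strings end.
a: 0a undefined. 0a->0: no, b/ab meet in 0 with "b" left. Open state 1: 0a->1.
b: 0b undefined. 0b->0: no, bba/bbbbbba meet in 1. 0b->1: ok.
aa: 1a undefined. 1a->0: ok.
ab: 1b undefined. 1b->0: no, bbaba/bbbbbba meet in 1. 1b->1: no, bbaba/bbbbbba meet in 0. Open state 2: 1b->2.
bba: 2a undefined. 2a->0: ok.
bbb: 2b undefined. 2b->0: no, bbaba/babbb meet in 0. 2b->1: no, bbaba/bbbbbba meet in 0. 2b->2: no, bbaba/bbbbbba meet in 0. Open state 3: 2b->3.
bbbb: 3b undefined. 3b->0: no, bbaba/bbbbbba meet in 0. 3b->1: ok.
bbbbbba: 3a undefined. 3a->0: no, bbaba/bbbbbba meet in 0. 3a->1: no, b/bbbbbba meet in 1. 3a->2: ok.
All examples now run through 4 states with every (state, symbol) defined. Accept strings end in {0,1}, Reject strings end in {2,3}; accept={0,1}.

states=4 start=0 accept={0,1} delta: 0a->1 0b->1 1a->0 1b->2 2a->0 2b->3 3a->2 3b->1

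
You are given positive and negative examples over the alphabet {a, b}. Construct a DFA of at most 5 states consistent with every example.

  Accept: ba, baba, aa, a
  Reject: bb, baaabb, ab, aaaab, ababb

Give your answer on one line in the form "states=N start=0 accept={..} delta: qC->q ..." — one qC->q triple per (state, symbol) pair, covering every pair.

states=2 start=0 accept={0} delta: 0a->0 0b->1 1a->0 1b->1

State merging on the prefix tree: take the shortest (then alphabetical) example prefix whose next move is undefined and point that move at state 0, else 1, else 2, ...; a target is out if some Accept/Reject pair would then sit in one state with the same input left (inseparable). If every existing state is out, open a new one.
a: 0a undefined. 0a->0: ok.
b: 0b undefined. 0b->0: no, ba/bb meet in 0. Open state 1: 0b->1.
ba: 1a undefined. 1a->0: ok.
bb: 1b undefined. 1b->0: no, ba/bb meet in 0. 1b->1: ok.
All examples now run through 2 states with every (state, symbol) defined. Accept strings end in {0}, Reject strings end in {1}; accept={0}.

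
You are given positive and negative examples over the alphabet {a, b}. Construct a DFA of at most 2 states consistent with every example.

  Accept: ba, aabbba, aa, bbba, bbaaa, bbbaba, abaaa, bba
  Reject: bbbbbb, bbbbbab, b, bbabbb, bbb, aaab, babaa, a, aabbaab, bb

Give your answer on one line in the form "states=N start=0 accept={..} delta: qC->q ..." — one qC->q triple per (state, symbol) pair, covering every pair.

State merging on the prefix tree: take the shortest (then alphabetical) example prefix whose next move is undefined and point that move at state 0, else 1, else 2, ...; a target is out if some Accept/Reject pair would then sit in one state with the same input left (inseparable). If every existing state is out, open a new one.
a: 0a undefined. 0a->0: no, aa/a meet in 0. Open state 1: 0a->1.
b: 0b undefined. 0b->0: no, ba/a meet in 1. 0b->1: ok.
aa: 1a undefined. 1a->0: ok.
ab: 1b undefined. 1b->0: no, ba/bbbbbb meet in 0. 1b->1: ok.
All examples now run through 2 states with every (state, symbol) defined. Accept strings end in {0}, Reject strings end in {1}; accept={0}.

states=2 start=0 accept={0} delta: 0a->1 0b->1 1a->0 1b->1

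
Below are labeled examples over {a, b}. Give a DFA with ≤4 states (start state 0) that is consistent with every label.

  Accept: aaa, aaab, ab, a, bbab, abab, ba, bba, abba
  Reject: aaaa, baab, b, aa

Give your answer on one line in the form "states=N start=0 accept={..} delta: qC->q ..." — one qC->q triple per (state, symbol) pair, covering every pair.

Fold the examples into a partial DFA from state 0: repeatedly fix the first undefined (state, symbol) met by the shortest-then-alphabetical prefix, trying targets in increasing order and rejecting any under which an Accept and a Reject string meet in one state with the same remainder; add a state when all current targets are rejected. Accepting states are where Accept strings end.
a: 0a undefined. 0a->0: no, aaa/aaaa meet in 0. Open state 1: 0a->1.
b: 0b undefined. 0b->0: ok.
aa: 1a undefined. 1a->0: ok.
ab: 1b undefined. 1b->0: no, aaab/aaaa meet in 0. 1b->1: no, abab/aaaa meet in 0. Open state 2: 1b->2.
aba: 2a undefined. 2a->0: no, abab/aaaa meet in 0. 2a->1: ok.
abb: 2b undefined. 2b->0: ok.
All examples now run through 3 states with every (state, symbol) defined. Accept strings end in {1,2}, Reject strings end in {0}; accept={1,2}.

states=3 start=0 accept={1,2} delta: 0a->1 0b->0 1a->0 1b->2 2a->1 2b->0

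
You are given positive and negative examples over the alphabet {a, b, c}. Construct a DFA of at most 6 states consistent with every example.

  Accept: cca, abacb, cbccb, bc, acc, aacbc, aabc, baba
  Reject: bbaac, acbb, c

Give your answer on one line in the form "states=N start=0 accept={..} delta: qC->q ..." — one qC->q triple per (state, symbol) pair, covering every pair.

states=3 start=0 accept={0,2} delta: 0a->0 0b->1 0c->1 1a->0 1b->2 1c->0 2a->0 2b->1 2c->0

State merging on the prefix tree: take the shortest (then alphabetical) example prefix whose next move is undefined and point that move at state 0, else 1, else 2, ...; a target is out if some Accept/Reject pair would then sit in one state with the same input left (inseparable). If every existing state is out, open a new one.
a: 0a undefined. 0a->0: ok.
b: 0b undefined. 0b->0: no, bc/bbaac meet in 0 with "c" left. Open state 1: 0b->1.
c: 0c undefined. 0c->0: no, cca/c meet in 0. 0c->1: ok.
ba: 1a undefined. 1a->0: ok.
bb: 1b undefined. 1b->0: no, aacbc/bbaac meet in 1. 1b->1: no, abacb/bbaac meet in 1. Open state 2: 1b->2.
bc: 1c undefined. 1c->0: ok.
bba: 2a undefined. 2a->0: ok.
cbc: 2c undefined. 2c->0: ok.
acbb: 2b undefined. 2b->0: no, cca/acbb meet in 0. 2b->1: ok.
All examples now run through 3 states with every (state, symbol) defined. Accept strings end in {0,2}, Reject strings end in {1}; accept={0,2}.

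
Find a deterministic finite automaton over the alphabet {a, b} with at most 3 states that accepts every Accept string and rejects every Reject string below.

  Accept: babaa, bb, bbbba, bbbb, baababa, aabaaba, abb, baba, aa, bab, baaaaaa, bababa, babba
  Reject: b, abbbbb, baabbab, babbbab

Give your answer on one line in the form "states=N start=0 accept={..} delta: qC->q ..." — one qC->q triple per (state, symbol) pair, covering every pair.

states=3 start=0 accept={0,2} delta: 0a->0 0b->1 1a->2 1b->0 2a->0 2b->0

State merging on the prefix tree: take the shortest (then alphabetical) example prefix whose next move is undefined and point that move at state 0, else 1, else 2, ...; a target is out if some Accept/Reject pair would then sit in one state with the same input left (inseparable). If every existing state is out, open a new one.
a: 0a undefined. 0a->0: ok.
b: 0b undefined. 0b->0: no, babaa/b meet in 0. Open state 1: 0b->1.
ba: 1a undefined. 1a->0: no, bab/b meet in 1. 1a->1: no, baaaaaa/b meet in 1. Open state 2: 1a->2.
bb: 1b undefined. 1b->0: ok.
baa: 2a undefined. 2a->0: ok.
bab: 2b undefined. 2b->0: ok.
All examples now run through 3 states with every (state, symbol) defined. Accept strings end in {0,2}, Reject strings end in {1}; accept={0,2}.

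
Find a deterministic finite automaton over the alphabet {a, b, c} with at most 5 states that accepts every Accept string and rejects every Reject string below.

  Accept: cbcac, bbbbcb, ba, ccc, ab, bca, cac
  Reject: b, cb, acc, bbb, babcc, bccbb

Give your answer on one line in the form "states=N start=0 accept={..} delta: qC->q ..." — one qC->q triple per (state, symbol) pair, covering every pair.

states=3 start=0 accept={0,2} delta: 0a->1 0b->1 0c->0 1a->0 1b->2 1c->2 2a->0 2b->1 2c->1

Fold the examples into a partial DFA from state 0: repeatedly fix the first undefined (state, symbol) met by the shortest-then-alphabetical prefix, trying targets in increasing order and rejecting any under which an Accept and a Reject string meet in one state with the same remainder; add a state when all current targets are rejected. Accepting states are where Accept strings end.
a: 0a undefined. 0a->0: no, ab/b meet in 0 with "b" left. Open state 1: 0a->1.
b: 0b undefined. 0b->0: no, bbbbcb/cb meet in 0 with "cb" left. 0b->1: ok.
c: 0c undefined. 0c->0: ok.
ab: 1b undefined. 1b->0: no, bbbbcb/b meet in 1. 1b->1: no, ab/b meet in 1. Open state 2: 1b->2.
ac: 1c undefined. 1c->0: no, cbcac/acc meet in 0. 1c->1: no, cac/b meet in 1. 1c->2: ok.
ba: 1a undefined. 1a->0: ok.
acc: 2c undefined. 2c->0: no, ba/acc meet in 0. 2c->1: ok.
bbb: 2b undefined. 2b->0: no, bbbbcb/bbb meet in 0. 2b->1: ok.
bca: 2a undefined. 2a->0: ok.
All examples now run through 3 states with every (state, symbol) defined. Accept strings end in {0,2}, Reject strings end in {1}; accept={0,2}.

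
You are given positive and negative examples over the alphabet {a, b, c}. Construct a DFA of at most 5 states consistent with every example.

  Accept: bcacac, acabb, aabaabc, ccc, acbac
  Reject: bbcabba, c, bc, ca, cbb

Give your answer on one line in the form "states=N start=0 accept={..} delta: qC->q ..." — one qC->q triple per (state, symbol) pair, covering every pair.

states=4 start=0 accept={0,3} delta: 0a->0 0b->1 0c->1 1a->2 1b->1 1c->2 2a->2 2b->3 2c->3 3a->2 3b->3 3c->0

State merging on the prefix tree: take the shortest (then alphabetical) example prefix whose next move is undefined and point that move at state 0, else 1, else 2, ...; a target is out if some Accept/Reject pair would then sit in one state with the same input left (inseparable). If every existing state is out, open a new one.
a: 0a undefined. 0a->0: ok.
b: 0b undefined. 0b->0: no, aabaabc/c meet in 0 with "c" left. Open state 1: 0b->1.
c: 0c undefined. 0c->0: no, acabb/cbb meet in 1 with "b" left. 0c->1: ok.
bb: 1b undefined. 1b->0: no, acbac/c meet in 1. 1b->1: ok.
bc: 1c undefined. 1c->0: no, ccc/c meet in 1. 1c->1: no, ccc/c meet in 1. Open state 2: 1c->2.
ca: 1a undefined. 1a->0: no, acabb/c meet in 1. 1a->1: no, acabb/c meet in 1. 1a->2: ok.
bca: 2a undefined. 2a->0: no, aabaabc/bbcabba meet in 2. 2a->1: no, bcacac/bbcabba meet in 2. 2a->2: ok.
ccc: 2c undefined. 2c->0: no, bcacac/c meet in 1. 2c->1: no, bcacac/c meet in 1. 2c->2: no, bcacac/bc meet in 2. Open state 3: 2c->3.
acab: 2b undefined. 2b->0: no, acabb/c meet in 1. 2b->1: no, acabb/c meet in 1. 2b->2: no, acabb/bbcabba meet in 2. 2b->3: ok.
acabb: 3b undefined. 3b->0: no, acabb/bbcabba meet in 0. 3b->1: no, acabb/c meet in 1. 3b->2: no, acabb/bbcabba meet in 2. 3b->3: ok.
bcaca: 3a undefined. 3a->0: no, bcacac/c meet in 1. 3a->1: no, bcacac/bc meet in 2. 3a->2: ok.
aabaabc: 3c undefined. 3c->0: ok.
All examples now run through 4 states with every (state, symbol) defined. Accept strings end in {0,3}, Reject strings end in {1,2}; accept={0,3}.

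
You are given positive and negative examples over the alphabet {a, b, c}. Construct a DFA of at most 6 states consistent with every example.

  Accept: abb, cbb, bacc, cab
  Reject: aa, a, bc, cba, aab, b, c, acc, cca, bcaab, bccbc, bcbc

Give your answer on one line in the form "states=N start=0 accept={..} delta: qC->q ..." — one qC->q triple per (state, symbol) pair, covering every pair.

State merging on the prefix tree: take the shortest (then alphabetical) example prefix whose next move is undefined and point that move at state 0, else 1, else 2, ...; a target is out if some Accept/Reject pair would then sit in one state with the same input left (inseparable). If every existing state is out, open a new one.
a: 0a undefined. 0a->0: ok.
b: 0b undefined. 0b->0: no, abb/aa meet in 0. Open state 1: 0b->1.
c: 0c undefined. 0c->0: no, cab/aab meet in 1. 0c->1: ok.
ba: 1a undefined. 1a->0: no, bacc/bc meet in 1 with "c" left. 1a->1: ok.
bc: 1c undefined. 1c->0: no, bacc/aab meet in 1. 1c->1: no, abb/bcaab meet in 1 with "b" left. Open state 2: 1c->2.
cb: 1b undefined. 1b->0: no, abb/aa meet in 0. 1b->1: no, abb/cba meet in 1. 1b->2: no, abb/bc meet in 2. Open state 3: 1b->3.
bca: 2a undefined. 2a->0: ok.
bcb: 2b undefined. 2b->0: ok.
bcc: 2c undefined. 2c->0: no, bacc/aa meet in 0. 2c->1: no, bacc/aab meet in 1. 2c->2: no, bacc/bc meet in 2. 2c->3: ok.
cba: 3a undefined. 3a->0: ok.
cbb: 3b undefined. 3b->0: no, cbb/aa meet in 0. 3b->1: no, cbb/aab meet in 1. 3b->2: no, abb/bccbc meet in 3. 3b->3: ok.
bccbc: 3c undefined. 3c->0: ok.
All examples now run through 4 states with every (state, symbol) defined. Accept strings end in {3}, Reject strings end in {0,1,2}; accept={3}.

states=4 start=0 accept={3} delta: 0a->0 0b->1 0c->1 1a->1 1b->3 1c->2 2a->0 2b->0 2c->3 3a->0 3b->3 3c->0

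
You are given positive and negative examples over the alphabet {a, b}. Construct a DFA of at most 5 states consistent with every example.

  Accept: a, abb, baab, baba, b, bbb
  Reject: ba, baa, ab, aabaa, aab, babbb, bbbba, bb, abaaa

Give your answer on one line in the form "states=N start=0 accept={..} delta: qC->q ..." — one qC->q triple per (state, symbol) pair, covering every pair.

states=4 start=0 accept={1} delta: 0a->1 0b->1 1a->2 1b->3 2a->0 2b->0 3a->0 3b->1

State merging on the prefix tree: take the shortest (then alphabetical) example prefix whose next move is undefined and point that move at state 0, else 1, else 2, ...; a target is out if some Accept/Reject pair would then sit in one state with the same input left (inseparable). If every existing state is out, open a new one.
a: 0a undefined. 0a->0: no, abb/bb meet in 0 with "bb" left. Open state 1: 0a->1.
b: 0b undefined. 0b->0: no, a/ba meet in 1. 0b->1: ok.
aa: 1a undefined. 1a->0: no, a/baa meet in 1. 1a->1: no, a/ba meet in 1. Open state 2: 1a->2.
ab: 1b undefined. 1b->0: no, a/bbbba meet in 1. 1b->1: no, a/ab meet in 1. 1b->2: no, abb/aab meet in 2 with "b" left. Open state 3: 1b->3.
aab: 2b undefined. 2b->0: ok.
aba: 3a undefined. 3a->0: ok.
abb: 3b undefined. 3b->0: no, abb/aab meet in 0. 3b->1: ok.
baa: 2a undefined. 2a->0: ok.
All examples now run through 4 states with every (state, symbol) defined. Accept strings end in {1}, Reject strings end in {0,2,3}; accept={1}.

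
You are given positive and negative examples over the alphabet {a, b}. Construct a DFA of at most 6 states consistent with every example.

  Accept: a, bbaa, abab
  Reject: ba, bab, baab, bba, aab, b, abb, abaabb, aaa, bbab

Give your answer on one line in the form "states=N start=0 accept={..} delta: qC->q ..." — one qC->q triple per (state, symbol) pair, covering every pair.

Grow the machine one transition at a time. Run the examples from 0; the earliest place one falls off (shortest prefix, ties alphabetical) gets sent to the lowest-numbered state that keeps every Accept/Reject pair distinguishable — a pair clashes when both reach the same state with identical unread suffix — and to a fresh state only if none does.
a: 0a undefined. 0a->0: no, a/aaa meet in 0. Open state 1: 0a->1.
b: 0b undefined. 0b->0: no, a/ba meet in 1. 0b->1: no, a/b meet in 1. Open state 2: 0b->2.
aa: 1a undefined. 1a->0: no, a/aaa meet in 1. 1a->1: no, a/aaa meet in 1. 1a->2: ok.
ab: 1b undefined. 1b->0: ok.
ba: 2a undefined. 2a->0: no, abab/ba meet in 0. 2a->1: no, a/ba meet in 1. 2a->2: ok.
bb: 2b undefined. 2b->0: no, a/bba meet in 1. 2b->1: no, a/bab meet in 1. 2b->2: no, bbaa/ba meet in 2. Open state 3: 2b->3.
bba: 3a undefined. 3a->0: no, abab/bba meet in 0. 3a->1: no, a/bba meet in 1. 3a->2: no, bbaa/ba meet in 2. 3a->3: no, bbaa/bab meet in 3. Open state 4: 3a->4.
bbaa: 4a undefined. 4a->0: ok.
bbab: 4b undefined. 4b->0: no, bbaa/bbab meet in 0. 4b->1: no, a/bbab meet in 1. 4b->2: ok.
abaabb: 3b undefined. 3b->0: no, bbaa/abaabb meet in 0. 3b->1: no, a/abaabb meet in 1. 3b->2: ok.
All examples now run through 5 states with every (state, symbol) defined. Accept strings end in {0,1}, Reject strings end in {2,3,4}; accept={0,1}.

states=5 start=0 accept={0,1} delta: 0a->1 0b->2 1a->2 1b->0 2a->2 2b->3 3a->4 3b->2 4a->0 4b->2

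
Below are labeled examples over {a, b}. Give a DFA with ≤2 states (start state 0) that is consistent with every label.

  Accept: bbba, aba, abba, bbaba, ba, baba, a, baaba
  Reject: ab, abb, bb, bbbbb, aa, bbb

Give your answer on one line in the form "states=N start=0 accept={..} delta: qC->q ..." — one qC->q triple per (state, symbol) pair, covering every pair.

Fold the examples into a partial DFA from state 0: repeatedly fix the first undefined (state, symbol) met by the shortest-then-alphabetical prefix, trying targets in increasing order and rejecting any under which an Accept and a Reject string meet in one state with the same remainder; add a state when all current targets are rejected. Accepting states are where Accept strings end.
a: 0a undefined. 0a->0: no, a/aa meet in 0. Open state 1: 0a->1.
b: 0b undefined. 0b->0: ok.
aa: 1a undefined. 1a->0: ok.
ab: 1b undefined. 1b->0: ok.
All examples now run through 2 states with every (state, symbol) defined. Accept strings end in {1}, Reject strings end in {0}; accept={1}.

states=2 start=0 accept={1} delta: 0a->1 0b->0 1a->0 1b->0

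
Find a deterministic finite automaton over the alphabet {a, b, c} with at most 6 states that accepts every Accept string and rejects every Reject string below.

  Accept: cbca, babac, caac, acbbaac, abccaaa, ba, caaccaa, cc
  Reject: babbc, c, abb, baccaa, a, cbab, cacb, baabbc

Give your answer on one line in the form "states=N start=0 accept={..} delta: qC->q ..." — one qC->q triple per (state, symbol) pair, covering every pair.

State merging on the prefix tree: take the shortest (then alphabetical) example prefix whose next move is undefined and point that move at state 0, else 1, else 2, ...; a target is out if some Accept/Reject pair would then sit in one state with the same input left (inseparable). If every existing state is out, open a new one.
a: 0a undefined. 0a->0: ok.
b: 0b undefined. 0b->0: no, babac/babbc meet in 0 with "c" left. Open state 1: 0b->1.
c: 0c undefined. 0c->0: no, caac/c meet in 0. 0c->1: ok.
ba: 1a undefined. 1a->0: no, babac/c meet in 1. 1a->1: no, ba/c meet in 1. Open state 2: 1a->2.
cb: 1b undefined. 1b->0: ok.
cc: 1c undefined. 1c->0: no, cc/abb meet in 0. 1c->1: no, cc/c meet in 1. 1c->2: ok.
baa: 2a undefined. 2a->0: no, caac/c meet in 1. 2a->1: no, cbca/baabbc meet in 2. 2a->2: no, caaccaa/baccaa meet in 2 with "ccaa" left. Open state 3: 2a->3.
bab: 2b undefined. 2b->0: no, cbca/babbc meet in 2. 2b->1: ok.
bac: 2c undefined. 2c->0: no, babac/abb meet in 0. 2c->1: no, babac/babbc meet in 1. 2c->2: ok.
baab: 3b undefined. 3b->0: no, cbca/baabbc meet in 2. 3b->1: ok.
caac: 3c undefined. 3c->0: no, caac/abb meet in 0. 3c->1: no, caac/babbc meet in 1. 3c->2: no, caaccaa/baccaa meet in 3 with "a" left. 3c->3: ok.
abccaa: 3a undefined. 3a->0: no, abccaaa/abb meet in 0. 3a->1: ok.
All examples now run through 4 states with every (state, symbol) defined. Accept strings end in {2,3}, Reject strings end in {0,1}; accept={2,3}.

states=4 start=0 accept={2,3} delta: 0a->0 0b->1 0c->1 1a->2 1b->0 1c->2 2a->3 2b->1 2c->2 3a->1 3b->1 3c->3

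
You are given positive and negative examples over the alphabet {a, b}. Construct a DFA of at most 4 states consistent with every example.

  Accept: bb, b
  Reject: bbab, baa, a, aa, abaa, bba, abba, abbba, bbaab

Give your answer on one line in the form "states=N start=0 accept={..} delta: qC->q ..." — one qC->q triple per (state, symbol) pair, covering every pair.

states=4 start=0 accept={1,2} delta: 0a->0 0b->1 1a->0 1b->2 2a->3 2b->0 3a->2 3b->0

Fold the examples into a partial DFA from state 0: repeatedly fix the first undefined (state, symbol) met by the shortest-then-alphabetical prefix, trying targets in increasing order and rejecting any under which an Accept and a Reject string meet in one state with the same remainder; add a state when all current targets are rejected. Accepting states are where Accept strings end.
a: 0a undefined. 0a->0: ok.
b: 0b undefined. 0b->0: no, bb/bbab meet in 0. Open state 1: 0b->1.
ba: 1a undefined. 1a->0: ok.
bb: 1b undefined. 1b->0: no, bb/baa meet in 0. 1b->1: no, bb/bbab meet in 1. Open state 2: 1b->2.
bba: 2a undefined. 2a->0: no, b/bbab meet in 1. 2a->1: no, bb/bbab meet in 2. 2a->2: no, bb/bba meet in 2. Open state 3: 2a->3.
abbb: 2b undefined. 2b->0: ok.
bbaa: 3a undefined. 3a->0: no, b/bbaab meet in 1. 3a->1: no, bb/bbaab meet in 2. 3a->2: ok.
bbab: 3b undefined. 3b->0: ok.
All examples now run through 4 states with every (state, symbol) defined. Accept strings end in {1,2}, Reject strings end in {0,3}; accept={1,2}.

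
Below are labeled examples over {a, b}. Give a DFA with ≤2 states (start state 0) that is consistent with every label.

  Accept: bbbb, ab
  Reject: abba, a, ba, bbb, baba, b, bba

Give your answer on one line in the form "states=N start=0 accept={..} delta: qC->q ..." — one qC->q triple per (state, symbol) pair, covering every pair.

states=2 start=0 accept={0} delta: 0a->1 0b->1 1a->1 1b->0

Fold the examples into a partial DFA from state 0: repeatedly fix the first undefined (state, symbol) met by the shortest-then-alphabetical prefix, trying targets in increasing order and rejecting any under which an Accept and a Reject string meet in one state with the same remainder; add a state when all current targets are rejected. Accepting states are where Accept strings end.
a: 0a undefined. 0a->0: no, ab/b meet in 0 with "b" left. Open state 1: 0a->1.
b: 0b undefined. 0b->0: no, bbbb/bbb meet in 0. 0b->1: ok.
ab: 1b undefined. 1b->0: ok.
ba: 1a undefined. 1a->0: no, bbbb/abba meet in 0. 1a->1: ok.
All examples now run through 2 states with every (state, symbol) defined. Accept strings end in {0}, Reject strings end in {1}; accept={0}.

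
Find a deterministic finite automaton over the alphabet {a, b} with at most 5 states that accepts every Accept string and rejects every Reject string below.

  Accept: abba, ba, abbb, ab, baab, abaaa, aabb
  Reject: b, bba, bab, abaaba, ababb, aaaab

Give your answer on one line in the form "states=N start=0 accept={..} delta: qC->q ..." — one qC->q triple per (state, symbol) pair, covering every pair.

Grow the machine one transition at a time. Run the examples from 0; the earliest place one falls off (shortest prefix, ties alphabetical) gets sent to the lowest-numbered state that keeps every Accept/Reject pair distinguishable — a pair clashes when both reach the same state with identical unread suffix — and to a fresh state only if none does.
a: 0a undefined. 0a->0: no, abba/bba meet in 0 with "bba" left. Open state 1: 0a->1.
b: 0b undefined. 0b->0: no, ba/bba meet in 1. 0b->1: ok.
aa: 1a undefined. 1a->0: ok.
ab: 1b undefined. 1b->0: no, abba/abaaba meet in 0. 1b->1: no, abba/bba meet in 0. Open state 2: 1b->2.
aba: 2a undefined. 2a->0: no, ba/bba meet in 0. 2a->1: no, ba/abaaba meet in 0. 2a->2: no, abba/abaaba meet in 2 with "ba" left. Open state 3: 2a->3.
abb: 2b undefined. 2b->0: no, abba/b meet in 1. 2b->1: ok.
abaa: 3a undefined. 3a->0: no, abba/abaaba meet in 0. 3a->1: ok.
abab: 3b undefined. 3b->0: ok.
All examples now run through 4 states with every (state, symbol) defined. Accept strings end in {0,2}, Reject strings end in {1,3}; accept={0,2}.

states=4 start=0 accept={0,2} delta: 0a->1 0b->1 1a->0 1b->2 2a->3 2b->1 3a->1 3b->0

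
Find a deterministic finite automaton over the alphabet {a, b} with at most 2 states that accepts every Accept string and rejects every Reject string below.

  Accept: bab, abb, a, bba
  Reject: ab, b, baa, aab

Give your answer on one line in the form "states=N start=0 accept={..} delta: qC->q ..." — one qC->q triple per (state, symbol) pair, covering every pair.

states=2 start=0 accept={0} delta: 0a->0 0b->1 1a->1 1b->0

State merging on the prefix tree: take the shortest (then alphabetical) example prefix whose next move is undefined and point that move at state 0, else 1, else 2, ...; a target is out if some Accept/Reject pair would then sit in one state with the same input left (inseparable). If every existing state is out, open a new one.
a: 0a undefined. 0a->0: ok.
b: 0b undefined. 0b->0: no, bab/ab meet in 0. Open state 1: 0b->1.
ba: 1a undefined. 1a->0: no, bab/ab meet in 1. 1a->1: ok.
bb: 1b undefined. 1b->0: ok.
All examples now run through 2 states with every (state, symbol) defined. Accept strings end in {0}, Reject strings end in {1}; accept={0}.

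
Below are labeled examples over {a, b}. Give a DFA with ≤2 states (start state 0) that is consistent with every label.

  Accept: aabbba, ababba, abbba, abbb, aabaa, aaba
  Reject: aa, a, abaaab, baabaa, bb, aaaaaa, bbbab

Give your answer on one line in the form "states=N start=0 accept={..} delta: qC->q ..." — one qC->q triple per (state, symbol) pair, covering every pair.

Grow the machine one transition at a time. Run the examples from 0; the earliest place one falls off (shortest prefix, ties alphabetical) gets sent to the lowest-numbered state that keeps every Accept/Reject pair distinguishable — a pair clashes when both reach the same state with identical unread suffix — and to a fresh state only if none does.
a: 0a undefined. 0a->0: ok.
b: 0b undefined. 0b->0: no, aabbba/aa meet in 0. Open state 1: 0b->1.
ba: 1a undefined. 1a->0: no, aabaa/aa meet in 0. 1a->1: ok.
bb: 1b undefined. 1b->0: ok.
All examples now run through 2 states with every (state, symbol) defined. Accept strings end in {1}, Reject strings end in {0}; accept={1}.

states=2 start=0 accept={1} delta: 0a->0 0b->1 1a->1 1b->0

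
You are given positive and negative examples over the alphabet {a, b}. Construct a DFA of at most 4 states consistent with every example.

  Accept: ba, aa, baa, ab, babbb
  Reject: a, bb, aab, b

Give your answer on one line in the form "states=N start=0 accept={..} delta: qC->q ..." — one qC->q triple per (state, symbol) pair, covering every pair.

State merging on the prefix tree: take the shortest (then alphabetical) example prefix whose next move is undefined and point that move at state 0, else 1, else 2, ...; a target is out if some Accept/Reject pair would then sit in one state with the same input left (inseparable). If every existing state is out, open a new one.
a: 0a undefined. 0a->0: no, aa/a meet in 0. Open state 1: 0a->1.
b: 0b undefined. 0b->0: no, ba/a meet in 1. 0b->1: no, ab/bb meet in 1 with "b" left. Open state 2: 0b->2.
aa: 1a undefined. 1a->0: ok.
ab: 1b undefined. 1b->0: ok.
ba: 2a undefined. 2a->0: no, baa/a meet in 1. 2a->1: no, ba/a meet in 1. 2a->2: no, ba/aab meet in 2. Open state 3: 2a->3.
bb: 2b undefined. 2b->0: no, aa/bb meet in 0. 2b->1: ok.
baa: 3a undefined. 3a->0: ok.
bab: 3b undefined. 3b->0: no, babbb/a meet in 1. 3b->1: no, babbb/aab meet in 2. 3b->2: ok.
All examples now run through 4 states with every (state, symbol) defined. Accept strings end in {0,3}, Reject strings end in {1,2}; accept={0,3}.

states=4 start=0 accept={0,3} delta: 0a->1 0b->2 1a->0 1b->0 2a->3 2b->1 3a->0 3b->2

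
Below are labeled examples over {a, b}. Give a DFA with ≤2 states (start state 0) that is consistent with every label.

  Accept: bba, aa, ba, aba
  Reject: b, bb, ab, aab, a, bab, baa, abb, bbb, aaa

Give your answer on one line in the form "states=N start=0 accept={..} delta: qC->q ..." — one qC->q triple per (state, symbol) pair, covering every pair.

Grow the machine one transition at a time. Run the examples from 0; the earliest place one falls off (shortest prefix, ties alphabetical) gets sent to the lowest-numbered state that keeps every Accept/Reject pair distinguishable — a pair clashes when both reach the same state with identical unread suffix — and to a fresh state only if none does.
a: 0a undefined. 0a->0: no, aa/a meet in 0. Open state 1: 0a->1.
b: 0b undefined. 0b->0: no, bba/a meet in 1. 0b->1: ok.
aa: 1a undefined. 1a->0: ok.
ab: 1b undefined. 1b->0: no, bba/b meet in 1. 1b->1: ok.
All examples now run through 2 states with every (state, symbol) defined. Accept strings end in {0}, Reject strings end in {1}; accept={0}.

states=2 start=0 accept={0} delta: 0a->1 0b->1 1a->0 1b->1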